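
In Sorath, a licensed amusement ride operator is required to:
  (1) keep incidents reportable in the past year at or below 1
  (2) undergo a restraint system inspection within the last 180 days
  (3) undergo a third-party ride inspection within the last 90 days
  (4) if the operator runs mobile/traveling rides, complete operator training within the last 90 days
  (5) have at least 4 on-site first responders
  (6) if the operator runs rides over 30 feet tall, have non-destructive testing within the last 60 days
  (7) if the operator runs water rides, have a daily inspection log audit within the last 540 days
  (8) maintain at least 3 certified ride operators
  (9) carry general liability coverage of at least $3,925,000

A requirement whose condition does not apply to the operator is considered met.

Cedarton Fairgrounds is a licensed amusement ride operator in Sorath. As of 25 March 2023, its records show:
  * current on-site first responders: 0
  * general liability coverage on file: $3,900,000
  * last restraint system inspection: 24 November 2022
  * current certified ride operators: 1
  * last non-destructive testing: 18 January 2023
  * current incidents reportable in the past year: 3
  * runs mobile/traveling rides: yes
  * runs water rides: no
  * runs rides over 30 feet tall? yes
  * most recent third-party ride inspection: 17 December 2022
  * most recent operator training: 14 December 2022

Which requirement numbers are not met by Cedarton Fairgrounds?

1, 3, 4, 5, 6, 8, 9

1. incidents reportable in the past year 3 > 1 → not met
2. restraint system inspection 121 days ago vs limit 180 → met
3. third-party ride inspection 98 days ago vs limit 90 → not met
4. condition 'runs mobile/traveling rides' holds; operator training 101 days ago vs limit 90 → not met
5. on-site first responders 0 < 4 → not met
6. condition 'runs rides over 30 feet tall' holds; non-destructive testing 66 days ago vs limit 60 → not met
7. condition 'runs water rides' does not hold → requirement n/a → met
8. certified ride operators 1 < 3 → not met
9. general liability coverage $3,900,000 < $3,925,000 → not met
Not met: 1, 3, 4, 5, 6, 8, 9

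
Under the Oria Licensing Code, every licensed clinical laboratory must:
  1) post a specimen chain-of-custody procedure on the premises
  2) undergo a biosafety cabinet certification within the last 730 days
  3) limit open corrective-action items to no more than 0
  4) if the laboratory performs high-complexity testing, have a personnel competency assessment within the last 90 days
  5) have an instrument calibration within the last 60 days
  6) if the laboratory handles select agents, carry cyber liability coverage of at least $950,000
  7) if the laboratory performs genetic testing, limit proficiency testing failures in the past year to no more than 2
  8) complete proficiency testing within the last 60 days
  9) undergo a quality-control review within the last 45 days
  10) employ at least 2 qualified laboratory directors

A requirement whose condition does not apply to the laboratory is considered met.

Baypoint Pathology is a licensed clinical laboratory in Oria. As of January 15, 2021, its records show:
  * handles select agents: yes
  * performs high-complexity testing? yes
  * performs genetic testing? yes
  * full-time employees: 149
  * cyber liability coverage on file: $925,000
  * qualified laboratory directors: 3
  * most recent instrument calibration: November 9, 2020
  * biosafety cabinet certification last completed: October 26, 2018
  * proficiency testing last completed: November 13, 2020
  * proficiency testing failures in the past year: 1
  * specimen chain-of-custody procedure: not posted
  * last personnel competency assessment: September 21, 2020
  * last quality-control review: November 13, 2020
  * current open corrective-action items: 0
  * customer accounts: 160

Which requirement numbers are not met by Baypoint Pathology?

1. specimen chain-of-custody procedure absent → not met
2. biosafety cabinet certification 812 days ago vs limit 730 → not met
3. open corrective-action items 0 ≤ 0 → met
4. condition 'performs high-complexity testing' holds; personnel competency assessment 116 days ago vs limit 90 → not met
5. instrument calibration 67 days ago vs limit 60 → not met
6. condition 'handles select agents' holds; cyber liability coverage $925,000 < $950,000 → not met
7. condition 'performs genetic testing' holds; proficiency testing failures in the past year 1 ≤ 2 → met
8. proficiency testing 63 days ago vs limit 60 → not met
9. quality-control review 63 days ago vs limit 45 → not met
10. qualified laboratory directors 3 ≥ 2 → met
Not met: 1, 2, 4, 5, 6, 8, 9

1, 2, 4, 5, 6, 8, 9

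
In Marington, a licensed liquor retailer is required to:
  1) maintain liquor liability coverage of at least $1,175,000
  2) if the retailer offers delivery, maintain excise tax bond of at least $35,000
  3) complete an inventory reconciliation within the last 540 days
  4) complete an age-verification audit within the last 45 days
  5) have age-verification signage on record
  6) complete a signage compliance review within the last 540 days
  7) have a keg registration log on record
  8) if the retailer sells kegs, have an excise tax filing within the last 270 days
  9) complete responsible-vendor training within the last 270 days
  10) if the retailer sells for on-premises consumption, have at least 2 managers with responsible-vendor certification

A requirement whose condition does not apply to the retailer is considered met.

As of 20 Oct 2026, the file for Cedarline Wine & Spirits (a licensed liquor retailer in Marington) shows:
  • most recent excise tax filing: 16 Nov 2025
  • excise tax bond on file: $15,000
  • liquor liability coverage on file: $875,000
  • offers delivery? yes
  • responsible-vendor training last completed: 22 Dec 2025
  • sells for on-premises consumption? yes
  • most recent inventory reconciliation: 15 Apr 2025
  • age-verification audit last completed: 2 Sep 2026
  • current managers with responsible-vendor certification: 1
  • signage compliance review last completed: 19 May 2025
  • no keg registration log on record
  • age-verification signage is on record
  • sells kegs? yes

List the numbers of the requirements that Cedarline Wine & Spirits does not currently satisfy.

1. liquor liability coverage $875,000 < $1,175,000 → not met
2. condition 'offers delivery' holds; excise tax bond $15,000 < $35,000 → not met
3. inventory reconciliation 553 days ago vs limit 540 → not met
4. age-verification audit 48 days ago vs limit 45 → not met
5. age-verification signage present → met
6. signage compliance review 519 days ago vs limit 540 → met
7. keg registration log absent → not met
8. condition 'sells kegs' holds; excise tax filing 338 days ago vs limit 270 → not met
9. responsible-vendor training 302 days ago vs limit 270 → not met
10. condition 'sells for on-premises consumption' holds; managers with responsible-vendor certification 1 < 2 → not met
Not met: 1, 2, 3, 4, 7, 8, 9, 10

1, 2, 3, 4, 7, 8, 9, 10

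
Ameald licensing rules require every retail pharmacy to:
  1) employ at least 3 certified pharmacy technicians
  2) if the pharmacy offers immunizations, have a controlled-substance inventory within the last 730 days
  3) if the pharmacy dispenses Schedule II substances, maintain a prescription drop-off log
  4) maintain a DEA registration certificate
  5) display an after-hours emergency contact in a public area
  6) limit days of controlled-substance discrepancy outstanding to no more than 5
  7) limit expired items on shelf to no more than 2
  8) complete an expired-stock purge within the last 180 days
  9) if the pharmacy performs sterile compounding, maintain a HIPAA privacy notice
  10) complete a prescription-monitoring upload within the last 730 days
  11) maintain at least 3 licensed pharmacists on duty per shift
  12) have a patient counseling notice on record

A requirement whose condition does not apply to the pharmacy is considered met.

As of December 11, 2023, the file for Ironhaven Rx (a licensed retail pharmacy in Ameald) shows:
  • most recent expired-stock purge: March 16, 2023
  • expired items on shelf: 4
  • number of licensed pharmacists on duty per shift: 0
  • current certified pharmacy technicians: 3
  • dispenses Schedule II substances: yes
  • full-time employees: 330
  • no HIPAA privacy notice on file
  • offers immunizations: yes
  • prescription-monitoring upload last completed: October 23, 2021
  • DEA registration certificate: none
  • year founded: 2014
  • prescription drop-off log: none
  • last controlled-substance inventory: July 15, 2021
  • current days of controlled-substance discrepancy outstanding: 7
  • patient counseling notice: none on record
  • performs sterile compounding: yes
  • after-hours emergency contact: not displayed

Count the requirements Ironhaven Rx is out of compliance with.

1. certified pharmacy technicians 3 ≥ 3 → met
2. condition 'offers immunizations' holds; controlled-substance inventory 879 days ago vs limit 730 → not met
3. condition 'dispenses Schedule II substances' holds; prescription drop-off log absent → not met
4. DEA registration certificate absent → not met
5. after-hours emergency contact absent → not met
6. days of controlled-substance discrepancy outstanding 7 > 5 → not met
7. expired items on shelf 4 > 2 → not met
8. expired-stock purge 270 days ago vs limit 180 → not met
9. condition 'performs sterile compounding' holds; HIPAA privacy notice absent → not met
10. prescription-monitoring upload 779 days ago vs limit 730 → not met
11. licensed pharmacists on duty per shift 0 < 3 → not met
12. patient counseling notice absent → not met
Not met: 11 of 12

11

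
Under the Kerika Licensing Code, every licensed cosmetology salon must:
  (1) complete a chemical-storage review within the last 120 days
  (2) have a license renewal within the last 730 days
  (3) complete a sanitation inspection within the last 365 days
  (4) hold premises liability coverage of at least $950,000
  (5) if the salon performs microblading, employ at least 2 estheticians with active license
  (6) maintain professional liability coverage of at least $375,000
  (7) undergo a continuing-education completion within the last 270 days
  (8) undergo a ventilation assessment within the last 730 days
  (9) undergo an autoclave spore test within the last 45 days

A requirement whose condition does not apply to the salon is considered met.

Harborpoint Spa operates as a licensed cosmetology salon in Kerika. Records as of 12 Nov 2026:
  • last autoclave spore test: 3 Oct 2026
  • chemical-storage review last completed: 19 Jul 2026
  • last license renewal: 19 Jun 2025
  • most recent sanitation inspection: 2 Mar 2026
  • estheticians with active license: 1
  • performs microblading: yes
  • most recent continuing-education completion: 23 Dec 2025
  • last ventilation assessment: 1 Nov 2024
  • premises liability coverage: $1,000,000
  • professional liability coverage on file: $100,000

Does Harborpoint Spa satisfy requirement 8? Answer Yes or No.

No

8. ventilation assessment 741 days ago vs limit 730 → not met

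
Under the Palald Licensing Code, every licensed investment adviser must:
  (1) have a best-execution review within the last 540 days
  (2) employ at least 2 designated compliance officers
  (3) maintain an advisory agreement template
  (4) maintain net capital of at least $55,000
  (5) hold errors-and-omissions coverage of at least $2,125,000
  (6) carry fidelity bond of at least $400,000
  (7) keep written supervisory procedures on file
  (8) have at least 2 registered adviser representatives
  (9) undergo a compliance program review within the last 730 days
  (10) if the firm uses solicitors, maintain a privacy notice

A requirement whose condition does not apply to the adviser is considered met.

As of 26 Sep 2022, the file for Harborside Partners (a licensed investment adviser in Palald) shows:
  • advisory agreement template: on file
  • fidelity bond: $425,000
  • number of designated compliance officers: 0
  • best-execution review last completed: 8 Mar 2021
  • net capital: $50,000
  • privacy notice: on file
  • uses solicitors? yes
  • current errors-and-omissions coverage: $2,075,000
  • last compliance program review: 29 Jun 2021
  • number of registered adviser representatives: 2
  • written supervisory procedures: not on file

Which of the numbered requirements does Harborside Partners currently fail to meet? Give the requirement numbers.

1, 2, 4, 5, 7

1. best-execution review 567 days ago vs limit 540 → not met
2. designated compliance officers 0 < 2 → not met
3. advisory agreement template present → met
4. net capital $50,000 < $55,000 → not met
5. errors-and-omissions coverage $2,075,000 < $2,125,000 → not met
6. fidelity bond $425,000 ≥ $400,000 → met
7. written supervisory procedures absent → not met
8. registered adviser representatives 2 ≥ 2 → met
9. compliance program review 454 days ago vs limit 730 → met
10. condition 'uses solicitors' holds; privacy notice present → met
Not met: 1, 2, 4, 5, 7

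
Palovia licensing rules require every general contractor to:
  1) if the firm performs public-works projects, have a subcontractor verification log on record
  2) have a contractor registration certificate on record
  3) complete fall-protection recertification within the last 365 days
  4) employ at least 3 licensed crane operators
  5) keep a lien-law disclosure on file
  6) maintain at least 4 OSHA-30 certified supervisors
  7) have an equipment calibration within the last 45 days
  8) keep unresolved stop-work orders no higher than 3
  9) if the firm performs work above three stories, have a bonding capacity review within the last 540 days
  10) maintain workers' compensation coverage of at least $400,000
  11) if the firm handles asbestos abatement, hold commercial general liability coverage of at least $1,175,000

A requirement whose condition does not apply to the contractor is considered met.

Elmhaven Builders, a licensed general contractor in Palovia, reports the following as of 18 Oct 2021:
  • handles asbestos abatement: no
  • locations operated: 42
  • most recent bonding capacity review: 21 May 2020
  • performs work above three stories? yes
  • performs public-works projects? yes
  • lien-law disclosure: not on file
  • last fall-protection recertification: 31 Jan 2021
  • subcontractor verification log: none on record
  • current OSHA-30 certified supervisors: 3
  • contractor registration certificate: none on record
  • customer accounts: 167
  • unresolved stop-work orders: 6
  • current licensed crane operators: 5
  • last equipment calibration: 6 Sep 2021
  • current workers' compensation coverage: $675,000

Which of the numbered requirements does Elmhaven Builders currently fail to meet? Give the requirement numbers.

1, 2, 5, 6, 8

1. condition 'performs public-works projects' holds; subcontractor verification log absent → not met
2. contractor registration certificate absent → not met
3. fall-protection recertification 260 days ago vs limit 365 → met
4. licensed crane operators 5 ≥ 3 → met
5. lien-law disclosure absent → not met
6. OSHA-30 certified supervisors 3 < 4 → not met
7. equipment calibration 42 days ago vs limit 45 → met
8. unresolved stop-work orders 6 > 3 → not met
9. condition 'performs work above three stories' holds; bonding capacity review 515 days ago vs limit 540 → met
10. workers' compensation coverage $675,000 ≥ $400,000 → met
11. condition 'handles asbestos abatement' does not hold → requirement n/a → met
Not met: 1, 2, 5, 6, 8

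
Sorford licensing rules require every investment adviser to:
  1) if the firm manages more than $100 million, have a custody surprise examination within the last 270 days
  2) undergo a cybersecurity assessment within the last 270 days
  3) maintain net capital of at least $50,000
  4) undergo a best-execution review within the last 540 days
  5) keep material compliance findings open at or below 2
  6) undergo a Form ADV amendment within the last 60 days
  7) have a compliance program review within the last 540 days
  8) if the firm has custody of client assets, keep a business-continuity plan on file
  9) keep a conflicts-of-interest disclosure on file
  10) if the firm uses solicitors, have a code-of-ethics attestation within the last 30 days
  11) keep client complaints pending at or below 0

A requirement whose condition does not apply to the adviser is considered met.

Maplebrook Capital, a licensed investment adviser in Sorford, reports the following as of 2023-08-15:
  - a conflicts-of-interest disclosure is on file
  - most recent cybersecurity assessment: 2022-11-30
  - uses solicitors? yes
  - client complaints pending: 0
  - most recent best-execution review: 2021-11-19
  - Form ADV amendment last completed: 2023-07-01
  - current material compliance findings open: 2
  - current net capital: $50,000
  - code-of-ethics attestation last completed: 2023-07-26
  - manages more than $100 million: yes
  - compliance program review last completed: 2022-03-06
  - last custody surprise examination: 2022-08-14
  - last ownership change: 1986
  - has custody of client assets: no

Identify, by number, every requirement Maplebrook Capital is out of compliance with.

1. condition 'manages more than $100 million' holds; custody surprise examination 366 days ago vs limit 270 → not met
2. cybersecurity assessment 258 days ago vs limit 270 → met
3. net capital $50,000 ≥ $50,000 → met
4. best-execution review 634 days ago vs limit 540 → not met
5. material compliance findings open 2 ≤ 2 → met
6. Form ADV amendment 45 days ago vs limit 60 → met
7. compliance program review 527 days ago vs limit 540 → met
8. condition 'has custody of client assets' does not hold → requirement n/a → met
9. conflicts-of-interest disclosure present → met
10. condition 'uses solicitors' holds; code-of-ethics attestation 20 days ago vs limit 30 → met
11. client complaints pending 0 ≤ 0 → met
Not met: 1, 4

1, 4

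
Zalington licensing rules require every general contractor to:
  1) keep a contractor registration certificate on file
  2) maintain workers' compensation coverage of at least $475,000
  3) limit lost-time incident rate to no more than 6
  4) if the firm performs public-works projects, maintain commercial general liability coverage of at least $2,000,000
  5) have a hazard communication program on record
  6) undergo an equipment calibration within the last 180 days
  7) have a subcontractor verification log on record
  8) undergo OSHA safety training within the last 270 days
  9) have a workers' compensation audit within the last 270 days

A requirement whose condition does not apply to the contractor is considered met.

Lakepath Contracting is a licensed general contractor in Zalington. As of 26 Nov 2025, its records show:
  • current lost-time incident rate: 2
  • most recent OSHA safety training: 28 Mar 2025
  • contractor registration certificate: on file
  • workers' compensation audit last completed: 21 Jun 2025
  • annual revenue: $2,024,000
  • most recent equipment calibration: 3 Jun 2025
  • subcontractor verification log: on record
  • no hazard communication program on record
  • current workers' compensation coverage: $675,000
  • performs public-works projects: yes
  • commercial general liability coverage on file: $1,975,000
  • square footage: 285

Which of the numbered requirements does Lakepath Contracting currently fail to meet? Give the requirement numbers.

4, 5

1. contractor registration certificate present → met
2. workers' compensation coverage $675,000 ≥ $475,000 → met
3. lost-time incident rate 2 ≤ 6 → met
4. condition 'performs public-works projects' holds; commercial general liability coverage $1,975,000 < $2,000,000 → not met
5. hazard communication program absent → not met
6. equipment calibration 176 days ago vs limit 180 → met
7. subcontractor verification log present → met
8. OSHA safety training 243 days ago vs limit 270 → met
9. workers' compensation audit 158 days ago vs limit 270 → met
Not met: 4, 5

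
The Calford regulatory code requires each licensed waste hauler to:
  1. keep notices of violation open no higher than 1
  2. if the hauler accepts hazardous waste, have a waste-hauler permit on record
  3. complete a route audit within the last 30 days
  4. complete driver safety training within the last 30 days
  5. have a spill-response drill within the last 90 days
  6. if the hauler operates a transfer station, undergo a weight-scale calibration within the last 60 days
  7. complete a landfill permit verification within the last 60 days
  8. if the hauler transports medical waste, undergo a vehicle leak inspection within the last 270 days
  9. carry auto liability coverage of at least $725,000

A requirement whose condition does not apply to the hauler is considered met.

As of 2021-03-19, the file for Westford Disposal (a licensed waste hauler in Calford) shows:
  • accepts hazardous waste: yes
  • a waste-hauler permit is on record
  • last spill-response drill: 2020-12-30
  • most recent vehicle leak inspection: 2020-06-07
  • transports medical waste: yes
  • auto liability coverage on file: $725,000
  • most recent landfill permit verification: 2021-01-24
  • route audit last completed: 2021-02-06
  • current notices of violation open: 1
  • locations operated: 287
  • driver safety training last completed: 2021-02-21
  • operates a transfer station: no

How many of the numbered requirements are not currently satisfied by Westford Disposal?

1. notices of violation open 1 ≤ 1 → met
2. condition 'accepts hazardous waste' holds; waste-hauler permit present → met
3. route audit 41 days ago vs limit 30 → not met
4. driver safety training 26 days ago vs limit 30 → met
5. spill-response drill 79 days ago vs limit 90 → met
6. condition 'operates a transfer station' does not hold → requirement n/a → met
7. landfill permit verification 54 days ago vs limit 60 → met
8. condition 'transports medical waste' holds; vehicle leak inspection 285 days ago vs limit 270 → not met
9. auto liability coverage $725,000 ≥ $725,000 → met
Not met: 2 of 9

2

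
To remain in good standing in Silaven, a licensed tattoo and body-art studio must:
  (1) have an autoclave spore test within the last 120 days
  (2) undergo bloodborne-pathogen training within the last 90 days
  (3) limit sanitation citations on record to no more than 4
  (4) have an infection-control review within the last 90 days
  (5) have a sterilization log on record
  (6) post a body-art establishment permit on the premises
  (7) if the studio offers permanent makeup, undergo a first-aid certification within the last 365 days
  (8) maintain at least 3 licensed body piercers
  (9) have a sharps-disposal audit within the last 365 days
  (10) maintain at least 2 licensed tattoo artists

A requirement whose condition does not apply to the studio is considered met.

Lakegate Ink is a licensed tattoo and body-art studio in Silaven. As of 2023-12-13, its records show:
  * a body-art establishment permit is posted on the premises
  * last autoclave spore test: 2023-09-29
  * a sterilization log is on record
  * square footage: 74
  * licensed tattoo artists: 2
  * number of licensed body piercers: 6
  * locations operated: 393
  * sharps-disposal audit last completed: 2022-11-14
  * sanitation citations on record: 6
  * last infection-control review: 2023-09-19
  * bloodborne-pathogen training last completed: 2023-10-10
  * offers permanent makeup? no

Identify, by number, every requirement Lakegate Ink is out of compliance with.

3, 9

1. autoclave spore test 75 days ago vs limit 120 → met
2. bloodborne-pathogen training 64 days ago vs limit 90 → met
3. sanitation citations on record 6 > 4 → not met
4. infection-control review 85 days ago vs limit 90 → met
5. sterilization log present → met
6. body-art establishment permit present → met
7. condition 'offers permanent makeup' does not hold → requirement n/a → met
8. licensed body piercers 6 ≥ 3 → met
9. sharps-disposal audit 394 days ago vs limit 365 → not met
10. licensed tattoo artists 2 ≥ 2 → met
Not met: 3, 9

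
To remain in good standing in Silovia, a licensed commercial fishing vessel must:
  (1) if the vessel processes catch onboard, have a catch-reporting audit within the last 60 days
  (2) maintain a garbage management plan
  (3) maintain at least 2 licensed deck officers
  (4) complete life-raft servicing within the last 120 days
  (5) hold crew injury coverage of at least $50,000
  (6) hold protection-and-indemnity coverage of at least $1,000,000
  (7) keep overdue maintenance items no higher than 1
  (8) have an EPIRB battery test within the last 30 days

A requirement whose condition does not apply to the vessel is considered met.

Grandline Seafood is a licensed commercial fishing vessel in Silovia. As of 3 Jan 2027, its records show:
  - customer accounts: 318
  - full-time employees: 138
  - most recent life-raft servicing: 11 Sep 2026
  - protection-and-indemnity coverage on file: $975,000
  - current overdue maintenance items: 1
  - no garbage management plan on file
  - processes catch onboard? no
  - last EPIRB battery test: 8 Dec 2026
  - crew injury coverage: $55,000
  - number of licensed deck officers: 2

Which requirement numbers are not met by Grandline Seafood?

2, 6

1. condition 'processes catch onboard' does not hold → requirement n/a → met
2. garbage management plan absent → not met
3. licensed deck officers 2 ≥ 2 → met
4. life-raft servicing 114 days ago vs limit 120 → met
5. crew injury coverage $55,000 ≥ $50,000 → met
6. protection-and-indemnity coverage $975,000 < $1,000,000 → not met
7. overdue maintenance items 1 ≤ 1 → met
8. EPIRB battery test 26 days ago vs limit 30 → met
Not met: 2, 6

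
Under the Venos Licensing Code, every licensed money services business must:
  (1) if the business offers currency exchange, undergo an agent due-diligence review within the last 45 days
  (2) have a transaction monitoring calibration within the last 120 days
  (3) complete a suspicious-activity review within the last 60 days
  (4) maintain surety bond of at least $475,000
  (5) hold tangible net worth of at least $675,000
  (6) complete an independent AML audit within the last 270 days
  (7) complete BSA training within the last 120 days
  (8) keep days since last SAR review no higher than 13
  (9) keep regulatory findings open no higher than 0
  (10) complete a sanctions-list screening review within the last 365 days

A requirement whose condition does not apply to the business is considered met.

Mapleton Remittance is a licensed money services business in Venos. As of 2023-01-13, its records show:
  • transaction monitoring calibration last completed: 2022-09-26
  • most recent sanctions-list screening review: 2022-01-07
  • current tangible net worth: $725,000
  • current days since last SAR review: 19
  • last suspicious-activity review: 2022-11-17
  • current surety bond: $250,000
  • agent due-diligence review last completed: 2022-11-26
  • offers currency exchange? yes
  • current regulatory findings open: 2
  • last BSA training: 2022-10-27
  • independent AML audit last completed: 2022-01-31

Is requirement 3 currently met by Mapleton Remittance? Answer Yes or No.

3. suspicious-activity review 57 days ago vs limit 60 → met

Yes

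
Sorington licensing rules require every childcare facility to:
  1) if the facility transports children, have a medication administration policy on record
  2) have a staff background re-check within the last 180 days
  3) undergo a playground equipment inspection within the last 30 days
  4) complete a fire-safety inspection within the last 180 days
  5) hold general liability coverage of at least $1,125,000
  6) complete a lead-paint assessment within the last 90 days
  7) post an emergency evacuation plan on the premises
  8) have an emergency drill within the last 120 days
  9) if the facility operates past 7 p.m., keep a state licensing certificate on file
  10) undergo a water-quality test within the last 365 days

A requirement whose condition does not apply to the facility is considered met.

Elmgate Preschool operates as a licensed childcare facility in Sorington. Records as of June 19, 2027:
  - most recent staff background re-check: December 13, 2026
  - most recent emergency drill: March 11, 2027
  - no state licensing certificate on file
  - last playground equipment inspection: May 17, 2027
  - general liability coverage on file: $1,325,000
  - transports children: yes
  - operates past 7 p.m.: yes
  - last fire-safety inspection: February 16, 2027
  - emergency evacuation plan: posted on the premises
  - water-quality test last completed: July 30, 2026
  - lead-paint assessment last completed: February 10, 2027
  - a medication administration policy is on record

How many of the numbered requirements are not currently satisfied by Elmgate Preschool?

1. condition 'transports children' holds; medication administration policy present → met
2. staff background re-check 188 days ago vs limit 180 → not met
3. playground equipment inspection 33 days ago vs limit 30 → not met
4. fire-safety inspection 123 days ago vs limit 180 → met
5. general liability coverage $1,325,000 ≥ $1,125,000 → met
6. lead-paint assessment 129 days ago vs limit 90 → not met
7. emergency evacuation plan present → met
8. emergency drill 100 days ago vs limit 120 → met
9. condition 'operates past 7 p.m.' holds; state licensing certificate absent → not met
10. water-quality test 324 days ago vs limit 365 → met
Not met: 4 of 10

4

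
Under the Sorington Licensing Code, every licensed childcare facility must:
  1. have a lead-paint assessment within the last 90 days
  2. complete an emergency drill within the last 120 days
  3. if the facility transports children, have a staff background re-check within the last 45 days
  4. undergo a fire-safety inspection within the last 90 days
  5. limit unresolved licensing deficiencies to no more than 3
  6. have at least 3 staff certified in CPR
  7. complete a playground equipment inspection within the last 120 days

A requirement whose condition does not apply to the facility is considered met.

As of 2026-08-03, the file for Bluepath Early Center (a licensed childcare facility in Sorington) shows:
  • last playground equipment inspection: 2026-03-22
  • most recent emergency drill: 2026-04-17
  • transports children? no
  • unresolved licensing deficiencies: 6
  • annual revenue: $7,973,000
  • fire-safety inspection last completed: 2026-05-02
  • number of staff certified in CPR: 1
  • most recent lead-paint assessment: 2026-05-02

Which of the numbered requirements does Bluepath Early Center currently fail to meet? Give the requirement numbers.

1, 4, 5, 6, 7

1. lead-paint assessment 93 days ago vs limit 90 → not met
2. emergency drill 108 days ago vs limit 120 → met
3. condition 'transports children' does not hold → requirement n/a → met
4. fire-safety inspection 93 days ago vs limit 90 → not met
5. unresolved licensing deficiencies 6 > 3 → not met
6. staff certified in CPR 1 < 3 → not met
7. playground equipment inspection 134 days ago vs limit 120 → not met
Not met: 1, 4, 5, 6, 7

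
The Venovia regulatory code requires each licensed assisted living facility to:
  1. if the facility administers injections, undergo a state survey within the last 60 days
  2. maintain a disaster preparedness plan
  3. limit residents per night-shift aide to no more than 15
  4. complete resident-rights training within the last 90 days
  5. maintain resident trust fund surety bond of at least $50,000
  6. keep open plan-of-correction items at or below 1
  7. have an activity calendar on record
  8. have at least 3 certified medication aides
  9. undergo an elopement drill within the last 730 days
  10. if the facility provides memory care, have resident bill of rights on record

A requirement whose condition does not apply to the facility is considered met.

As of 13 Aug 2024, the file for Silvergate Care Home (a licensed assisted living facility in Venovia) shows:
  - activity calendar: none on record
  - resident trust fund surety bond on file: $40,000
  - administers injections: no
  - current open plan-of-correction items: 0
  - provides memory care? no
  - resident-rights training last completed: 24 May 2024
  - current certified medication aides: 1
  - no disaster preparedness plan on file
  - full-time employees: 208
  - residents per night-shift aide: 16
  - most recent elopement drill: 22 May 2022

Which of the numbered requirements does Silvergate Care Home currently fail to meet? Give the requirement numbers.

1. condition 'administers injections' does not hold → requirement n/a → met
2. disaster preparedness plan absent → not met
3. residents per night-shift aide 16 > 15 → not met
4. resident-rights training 81 days ago vs limit 90 → met
5. resident trust fund surety bond $40,000 < $50,000 → not met
6. open plan-of-correction items 0 ≤ 1 → met
7. activity calendar absent → not met
8. certified medication aides 1 < 3 → not met
9. elopement drill 814 days ago vs limit 730 → not met
10. condition 'provides memory care' does not hold → requirement n/a → met
Not met: 2, 3, 5, 7, 8, 9

2, 3, 5, 7, 8, 9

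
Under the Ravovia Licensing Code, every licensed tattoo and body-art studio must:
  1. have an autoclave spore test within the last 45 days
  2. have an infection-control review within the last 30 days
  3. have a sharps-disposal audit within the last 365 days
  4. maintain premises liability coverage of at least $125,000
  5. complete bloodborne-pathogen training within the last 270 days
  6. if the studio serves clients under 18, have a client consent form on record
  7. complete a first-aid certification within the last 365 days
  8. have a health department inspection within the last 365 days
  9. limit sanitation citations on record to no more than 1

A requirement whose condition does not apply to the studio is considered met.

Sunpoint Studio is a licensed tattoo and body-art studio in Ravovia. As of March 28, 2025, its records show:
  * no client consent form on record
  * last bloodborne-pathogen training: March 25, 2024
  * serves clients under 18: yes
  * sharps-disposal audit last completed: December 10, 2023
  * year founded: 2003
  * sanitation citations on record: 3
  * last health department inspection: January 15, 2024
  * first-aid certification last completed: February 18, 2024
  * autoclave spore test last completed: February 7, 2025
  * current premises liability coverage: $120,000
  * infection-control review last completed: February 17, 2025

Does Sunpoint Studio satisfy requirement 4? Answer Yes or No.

No

4. premises liability coverage $120,000 < $125,000 → not met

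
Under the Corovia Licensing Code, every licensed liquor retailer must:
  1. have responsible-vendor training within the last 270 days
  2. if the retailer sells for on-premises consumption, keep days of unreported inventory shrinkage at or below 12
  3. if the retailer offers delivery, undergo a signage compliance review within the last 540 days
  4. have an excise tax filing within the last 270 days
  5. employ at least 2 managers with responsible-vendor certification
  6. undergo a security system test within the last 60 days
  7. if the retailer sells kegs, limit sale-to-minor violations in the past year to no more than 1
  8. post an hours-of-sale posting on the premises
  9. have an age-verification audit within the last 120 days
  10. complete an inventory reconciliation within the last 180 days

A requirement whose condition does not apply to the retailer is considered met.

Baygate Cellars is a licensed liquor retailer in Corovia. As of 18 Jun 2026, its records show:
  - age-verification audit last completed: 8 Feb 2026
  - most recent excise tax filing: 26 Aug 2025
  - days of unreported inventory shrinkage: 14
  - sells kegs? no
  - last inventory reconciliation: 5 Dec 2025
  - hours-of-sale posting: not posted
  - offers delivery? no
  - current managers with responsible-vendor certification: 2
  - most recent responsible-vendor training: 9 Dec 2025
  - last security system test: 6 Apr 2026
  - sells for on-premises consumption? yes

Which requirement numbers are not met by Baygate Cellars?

2, 4, 6, 8, 9, 10

1. responsible-vendor training 191 days ago vs limit 270 → met
2. condition 'sells for on-premises consumption' holds; days of unreported inventory shrinkage 14 > 12 → not met
3. condition 'offers delivery' does not hold → requirement n/a → met
4. excise tax filing 296 days ago vs limit 270 → not met
5. managers with responsible-vendor certification 2 ≥ 2 → met
6. security system test 73 days ago vs limit 60 → not met
7. condition 'sells kegs' does not hold → requirement n/a → met
8. hours-of-sale posting absent → not met
9. age-verification audit 130 days ago vs limit 120 → not met
10. inventory reconciliation 195 days ago vs limit 180 → not met
Not met: 2, 4, 6, 8, 9, 10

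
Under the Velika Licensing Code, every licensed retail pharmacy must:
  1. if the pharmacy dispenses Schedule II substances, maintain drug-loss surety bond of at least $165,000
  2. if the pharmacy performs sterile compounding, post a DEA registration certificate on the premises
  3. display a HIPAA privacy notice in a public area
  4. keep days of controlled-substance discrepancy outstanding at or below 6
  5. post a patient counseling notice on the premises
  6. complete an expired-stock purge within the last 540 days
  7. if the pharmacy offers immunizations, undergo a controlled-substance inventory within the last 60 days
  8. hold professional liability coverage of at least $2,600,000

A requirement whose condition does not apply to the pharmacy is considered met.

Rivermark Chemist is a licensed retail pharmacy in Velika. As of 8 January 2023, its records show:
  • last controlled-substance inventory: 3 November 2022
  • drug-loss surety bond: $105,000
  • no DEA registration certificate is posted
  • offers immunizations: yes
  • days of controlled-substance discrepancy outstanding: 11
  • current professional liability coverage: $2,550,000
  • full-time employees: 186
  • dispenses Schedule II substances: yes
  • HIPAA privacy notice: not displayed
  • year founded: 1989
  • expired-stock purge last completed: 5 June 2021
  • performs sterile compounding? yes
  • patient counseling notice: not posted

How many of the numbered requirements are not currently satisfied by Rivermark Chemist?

1. condition 'dispenses Schedule II substances' holds; drug-loss surety bond $105,000 < $165,000 → not met
2. condition 'performs sterile compounding' holds; DEA registration certificate absent → not met
3. HIPAA privacy notice absent → not met
4. days of controlled-substance discrepancy outstanding 11 > 6 → not met
5. patient counseling notice absent → not met
6. expired-stock purge 582 days ago vs limit 540 → not met
7. condition 'offers immunizations' holds; controlled-substance inventory 66 days ago vs limit 60 → not met
8. professional liability coverage $2,550,000 < $2,600,000 → not met
Not met: 8 of 8

8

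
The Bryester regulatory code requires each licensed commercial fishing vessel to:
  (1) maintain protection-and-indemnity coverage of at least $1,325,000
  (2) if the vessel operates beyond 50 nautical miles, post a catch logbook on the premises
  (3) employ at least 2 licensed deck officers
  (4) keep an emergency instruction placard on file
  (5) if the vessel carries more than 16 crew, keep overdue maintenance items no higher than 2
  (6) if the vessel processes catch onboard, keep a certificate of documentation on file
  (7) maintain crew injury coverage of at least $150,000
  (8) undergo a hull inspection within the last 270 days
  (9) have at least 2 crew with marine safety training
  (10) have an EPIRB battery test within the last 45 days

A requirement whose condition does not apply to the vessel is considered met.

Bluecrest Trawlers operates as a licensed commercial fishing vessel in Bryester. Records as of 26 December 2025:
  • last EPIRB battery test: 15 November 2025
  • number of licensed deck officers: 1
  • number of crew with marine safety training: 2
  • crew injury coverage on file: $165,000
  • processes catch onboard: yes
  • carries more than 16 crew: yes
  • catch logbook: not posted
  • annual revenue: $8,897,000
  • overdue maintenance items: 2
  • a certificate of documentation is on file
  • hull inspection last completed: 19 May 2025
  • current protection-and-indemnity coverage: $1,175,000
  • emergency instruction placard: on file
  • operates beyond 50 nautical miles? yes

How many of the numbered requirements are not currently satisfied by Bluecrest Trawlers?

3

1. protection-and-indemnity coverage $1,175,000 < $1,325,000 → not met
2. condition 'operates beyond 50 nautical miles' holds; catch logbook absent → not met
3. licensed deck officers 1 < 2 → not met
4. emergency instruction placard present → met
5. condition 'carries more than 16 crew' holds; overdue maintenance items 2 ≤ 2 → met
6. condition 'processes catch onboard' holds; certificate of documentation present → met
7. crew injury coverage $165,000 ≥ $150,000 → met
8. hull inspection 221 days ago vs limit 270 → met
9. crew with marine safety training 2 ≥ 2 → met
10. EPIRB battery test 41 days ago vs limit 45 → met
Not met: 3 of 10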